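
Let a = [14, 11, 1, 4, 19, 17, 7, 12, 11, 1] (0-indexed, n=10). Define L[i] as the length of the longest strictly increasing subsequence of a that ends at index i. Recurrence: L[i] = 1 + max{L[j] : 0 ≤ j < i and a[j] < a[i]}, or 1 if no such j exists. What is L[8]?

4

   i    0    1    2    3    4    5    6    7    8    9
a[i]   14   11    1    4   19   17    7   12   11    1
L[i]    1    1    1    2    3    3    3    4    4    1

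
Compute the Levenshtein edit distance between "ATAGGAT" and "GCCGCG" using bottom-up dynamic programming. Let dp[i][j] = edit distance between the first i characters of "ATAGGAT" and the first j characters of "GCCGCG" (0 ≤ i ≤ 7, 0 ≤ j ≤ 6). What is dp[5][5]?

   ''  G  C  C  G  C  G
''  0  1  2  3  4  5  6
 A  1  1  2  3  4  5  6
 T  2  2  2  3  4  5  6
 A  3  3  3  3  4  5  6
 G  4  3  4  4  3  4  5
 G  5  4  4  5  4  4  4
 A  6  5  5  5  5  5  5
 T  7  6  6  6  6  6  6

4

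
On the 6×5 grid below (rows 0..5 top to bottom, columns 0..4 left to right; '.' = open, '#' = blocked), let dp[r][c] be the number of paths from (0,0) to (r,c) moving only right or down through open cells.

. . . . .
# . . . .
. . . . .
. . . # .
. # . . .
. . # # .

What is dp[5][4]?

r\c   0   1   2   3   4
  0   1   1   1   1   1
  1   0   1   2   3   4
  2   0   1   3   6  10
  3   0   1   4   0  10
  4   0   0   4   4  14
  5   0   0   0   0  14

14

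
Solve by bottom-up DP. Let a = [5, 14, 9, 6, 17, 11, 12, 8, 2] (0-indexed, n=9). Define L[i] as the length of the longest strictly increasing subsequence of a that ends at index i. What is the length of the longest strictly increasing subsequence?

4

   i    0    1    2    3    4    5    6    7    8
a[i]    5   14    9    6   17   11   12    8    2
L[i]    1    2    2    2    3    3    4    3    1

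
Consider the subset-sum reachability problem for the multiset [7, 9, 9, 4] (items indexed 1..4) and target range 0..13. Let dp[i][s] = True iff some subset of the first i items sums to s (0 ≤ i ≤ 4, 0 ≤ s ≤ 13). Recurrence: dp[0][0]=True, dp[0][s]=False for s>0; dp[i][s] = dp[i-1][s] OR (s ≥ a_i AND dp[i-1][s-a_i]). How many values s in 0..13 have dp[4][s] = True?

i\s   0   1   2   3   4   5   6   7   8   9  10  11  12  13
  0   T   F   F   F   F   F   F   F   F   F   F   F   F   F
  1   T   F   F   F   F   F   F   T   F   F   F   F   F   F
  2   T   F   F   F   F   F   F   T   F   T   F   F   F   F
  3   T   F   F   F   F   F   F   T   F   T   F   F   F   F
  4   T   F   F   F   T   F   F   T   F   T   F   T   F   T

6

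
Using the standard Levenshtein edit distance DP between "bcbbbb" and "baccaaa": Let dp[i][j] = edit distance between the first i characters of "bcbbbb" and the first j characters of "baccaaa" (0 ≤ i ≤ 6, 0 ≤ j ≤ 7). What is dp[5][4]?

   ''  b  a  c  c  a  a  a
''  0  1  2  3  4  5  6  7
 b  1  0  1  2  3  4  5  6
 c  2  1  1  1  2  3  4  5
 b  3  2  2  2  2  3  4  5
 b  4  3  3  3  3  3  4  5
 b  5  4  4  4  4  4  4  5
 b  6  5  5  5  5  5  5  5

4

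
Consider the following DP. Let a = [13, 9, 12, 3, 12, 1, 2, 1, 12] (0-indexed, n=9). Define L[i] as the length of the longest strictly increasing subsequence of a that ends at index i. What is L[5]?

   i    0    1    2    3    4    5    6    7    8
a[i]   13    9   12    3   12    1    2    1   12
L[i]    1    1    2    1    2    1    2    1    3

1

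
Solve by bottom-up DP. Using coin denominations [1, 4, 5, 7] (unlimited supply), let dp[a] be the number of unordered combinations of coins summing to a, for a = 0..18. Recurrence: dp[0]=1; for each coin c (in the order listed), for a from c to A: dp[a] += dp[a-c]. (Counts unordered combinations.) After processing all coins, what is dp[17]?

19

after  coin     0     1     2     3     4     5     6     7     8     9    10    11    12    13    14    15    16    17    18
          1     1     1     1     1     1     1     1     1     1     1     1     1     1     1     1     1     1     1     1
          4     1     1     1     1     2     2     2     2     3     3     3     3     4     4     4     4     5     5     5
          5     1     1     1     1     2     3     3     3     4     5     6     6     7     8     9    10    11    12    13
          7     1     1     1     1     2     3     3     4     5     6     7     8    10    11    13    15    17    19    21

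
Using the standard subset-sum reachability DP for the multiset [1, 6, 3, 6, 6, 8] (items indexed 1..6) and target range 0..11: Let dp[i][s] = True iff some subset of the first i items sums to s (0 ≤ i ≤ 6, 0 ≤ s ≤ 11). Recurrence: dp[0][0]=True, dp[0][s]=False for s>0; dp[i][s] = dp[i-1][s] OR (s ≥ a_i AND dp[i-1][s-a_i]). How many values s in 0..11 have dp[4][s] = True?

i\s   0   1   2   3   4   5   6   7   8   9  10  11
  0   T   F   F   F   F   F   F   F   F   F   F   F
  1   T   T   F   F   F   F   F   F   F   F   F   F
  2   T   T   F   F   F   F   T   T   F   F   F   F
  3   T   T   F   T   T   F   T   T   F   T   T   F
  4   T   T   F   T   T   F   T   T   F   T   T   F
  5   T   T   F   T   T   F   T   T   F   T   T   F
  6   T   T   F   T   T   F   T   T   T   T   T   T

8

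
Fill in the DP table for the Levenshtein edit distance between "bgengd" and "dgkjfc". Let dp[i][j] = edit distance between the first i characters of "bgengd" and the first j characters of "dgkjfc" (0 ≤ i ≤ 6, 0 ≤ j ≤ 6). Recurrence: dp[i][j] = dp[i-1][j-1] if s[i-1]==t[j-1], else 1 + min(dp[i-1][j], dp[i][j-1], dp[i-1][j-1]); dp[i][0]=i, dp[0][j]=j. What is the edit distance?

   ''  d  g  k  j  f  c
''  0  1  2  3  4  5  6
 b  1  1  2  3  4  5  6
 g  2  2  1  2  3  4  5
 e  3  3  2  2  3  4  5
 n  4  4  3  3  3  4  5
 g  5  5  4  4  4  4  5
 d  6  5  5  5  5  5  5

5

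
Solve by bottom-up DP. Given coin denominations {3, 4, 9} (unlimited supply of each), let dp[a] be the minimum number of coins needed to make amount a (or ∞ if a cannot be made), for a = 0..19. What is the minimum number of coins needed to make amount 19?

4

 a  0  1  2  3  4  5  6  7  8  9 10 11 12 13 14 15 16 17 18 19
dp  0  -  -  1  1  -  2  2  2  1  3  3  2  2  4  3  3  3  2  4
(- denotes ∞ / unreachable)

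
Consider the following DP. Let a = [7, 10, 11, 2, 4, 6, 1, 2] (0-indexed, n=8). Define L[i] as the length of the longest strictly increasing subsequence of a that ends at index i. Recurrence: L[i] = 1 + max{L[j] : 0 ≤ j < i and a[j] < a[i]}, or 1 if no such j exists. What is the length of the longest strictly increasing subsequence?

3

   i    0    1    2    3    4    5    6    7
a[i]    7   10   11    2    4    6    1    2
L[i]    1    2    3    1    2    3    1    2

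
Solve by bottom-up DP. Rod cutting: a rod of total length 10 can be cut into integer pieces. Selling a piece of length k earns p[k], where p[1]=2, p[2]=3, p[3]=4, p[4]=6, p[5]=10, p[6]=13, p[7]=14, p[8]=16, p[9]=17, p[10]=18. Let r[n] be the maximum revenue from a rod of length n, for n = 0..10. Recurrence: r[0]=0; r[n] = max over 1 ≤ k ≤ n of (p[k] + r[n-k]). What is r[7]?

15

   n    0    1    2    3    4    5    6    7    8    9   10
r[n]    0    2    4    6    8   10   13   15   17   19   21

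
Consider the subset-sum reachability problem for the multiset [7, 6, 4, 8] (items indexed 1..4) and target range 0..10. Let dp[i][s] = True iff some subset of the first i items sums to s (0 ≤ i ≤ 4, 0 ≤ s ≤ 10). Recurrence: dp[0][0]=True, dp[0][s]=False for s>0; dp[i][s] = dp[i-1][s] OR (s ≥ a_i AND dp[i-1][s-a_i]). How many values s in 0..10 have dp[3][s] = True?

i\s   0   1   2   3   4   5   6   7   8   9  10
  0   T   F   F   F   F   F   F   F   F   F   F
  1   T   F   F   F   F   F   F   T   F   F   F
  2   T   F   F   F   F   F   T   T   F   F   F
  3   T   F   F   F   T   F   T   T   F   F   T
  4   T   F   F   F   T   F   T   T   T   F   T

5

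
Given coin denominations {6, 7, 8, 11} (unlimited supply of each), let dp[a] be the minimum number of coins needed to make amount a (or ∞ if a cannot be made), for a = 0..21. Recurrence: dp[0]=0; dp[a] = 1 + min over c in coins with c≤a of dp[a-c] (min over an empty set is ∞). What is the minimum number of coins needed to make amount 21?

 a  0  1  2  3  4  5  6  7  8  9 10 11 12 13 14 15 16 17 18 19 20 21
dp  0  -  -  -  -  -  1  1  1  -  -  1  2  2  2  2  2  2  2  2  3  3
(- denotes ∞ / unreachable)

3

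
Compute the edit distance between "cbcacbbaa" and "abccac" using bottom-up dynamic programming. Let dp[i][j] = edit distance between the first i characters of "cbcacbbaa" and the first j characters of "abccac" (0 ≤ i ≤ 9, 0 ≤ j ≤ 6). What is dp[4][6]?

   ''  a  b  c  c  a  c
''  0  1  2  3  4  5  6
 c  1  1  2  2  3  4  5
 b  2  2  1  2  3  4  5
 c  3  3  2  1  2  3  4
 a  4  3  3  2  2  2  3
 c  5  4  4  3  2  3  2
 b  6  5  4  4  3  3  3
 b  7  6  5  5  4  4  4
 a  8  7  6  6  5  4  5
 a  9  8  7  7  6  5  5

3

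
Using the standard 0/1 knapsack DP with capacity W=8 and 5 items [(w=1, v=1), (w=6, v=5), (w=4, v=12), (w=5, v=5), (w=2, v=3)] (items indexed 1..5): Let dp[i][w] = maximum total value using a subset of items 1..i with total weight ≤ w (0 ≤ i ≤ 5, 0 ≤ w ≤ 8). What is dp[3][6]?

i\w   0   1   2   3   4   5   6   7   8
  0   0   0   0   0   0   0   0   0   0
  1   0   1   1   1   1   1   1   1   1
  2   0   1   1   1   1   1   5   6   6
  3   0   1   1   1  12  13  13  13  13
  4   0   1   1   1  12  13  13  13  13
  5   0   1   3   4  12  13  15  16  16

13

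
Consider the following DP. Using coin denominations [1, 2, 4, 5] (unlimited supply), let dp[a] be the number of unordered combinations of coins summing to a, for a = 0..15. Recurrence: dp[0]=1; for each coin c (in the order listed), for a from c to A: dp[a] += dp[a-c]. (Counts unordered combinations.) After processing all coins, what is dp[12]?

after  coin     0     1     2     3     4     5     6     7     8     9    10    11    12    13    14    15
          1     1     1     1     1     1     1     1     1     1     1     1     1     1     1     1     1
          2     1     1     2     2     3     3     4     4     5     5     6     6     7     7     8     8
          4     1     1     2     2     4     4     6     6     9     9    12    12    16    16    20    20
          5     1     1     2     2     4     5     7     8    11    13    17    19    24    27    33    37

24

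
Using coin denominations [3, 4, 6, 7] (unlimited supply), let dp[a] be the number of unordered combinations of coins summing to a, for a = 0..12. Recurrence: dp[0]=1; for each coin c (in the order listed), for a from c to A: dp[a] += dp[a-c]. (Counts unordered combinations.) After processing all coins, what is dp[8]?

after  coin     0     1     2     3     4     5     6     7     8     9    10    11    12
          3     1     0     0     1     0     0     1     0     0     1     0     0     1
          4     1     0     0     1     1     0     1     1     1     1     1     1     2
          6     1     0     0     1     1     0     2     1     1     2     2     1     4
          7     1     0     0     1     1     0     2     2     1     2     3     2     4

1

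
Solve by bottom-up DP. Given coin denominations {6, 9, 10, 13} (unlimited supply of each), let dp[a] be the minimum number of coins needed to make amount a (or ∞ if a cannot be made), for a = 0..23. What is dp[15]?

 a  0  1  2  3  4  5  6  7  8  9 10 11 12 13 14 15 16 17 18 19 20 21 22 23
dp  0  -  -  -  -  -  1  -  -  1  1  -  2  1  -  2  2  -  2  2  2  3  2  2
(- denotes ∞ / unreachable)

2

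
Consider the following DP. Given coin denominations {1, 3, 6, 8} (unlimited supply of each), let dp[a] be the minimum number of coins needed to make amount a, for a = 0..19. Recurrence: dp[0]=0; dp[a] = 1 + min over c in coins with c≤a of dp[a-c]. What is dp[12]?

 a  0  1  2  3  4  5  6  7  8  9 10 11 12 13 14 15 16 17 18 19
dp  0  1  2  1  2  3  1  2  1  2  3  2  2  3  2  3  2  3  3  3

2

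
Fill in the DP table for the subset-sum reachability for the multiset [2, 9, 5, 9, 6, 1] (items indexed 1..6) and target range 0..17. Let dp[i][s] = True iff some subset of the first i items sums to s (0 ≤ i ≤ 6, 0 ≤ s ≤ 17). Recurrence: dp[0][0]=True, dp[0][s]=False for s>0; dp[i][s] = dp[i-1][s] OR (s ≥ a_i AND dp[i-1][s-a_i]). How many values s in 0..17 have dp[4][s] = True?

8

i\s   0   1   2   3   4   5   6   7   8   9  10  11  12  13  14  15  16  17
  0   T   F   F   F   F   F   F   F   F   F   F   F   F   F   F   F   F   F
  1   T   F   T   F   F   F   F   F   F   F   F   F   F   F   F   F   F   F
  2   T   F   T   F   F   F   F   F   F   T   F   T   F   F   F   F   F   F
  3   T   F   T   F   F   T   F   T   F   T   F   T   F   F   T   F   T   F
  4   T   F   T   F   F   T   F   T   F   T   F   T   F   F   T   F   T   F
  5   T   F   T   F   F   T   T   T   T   T   F   T   F   T   T   T   T   T
  6   T   T   T   T   F   T   T   T   T   T   T   T   T   T   T   T   T   T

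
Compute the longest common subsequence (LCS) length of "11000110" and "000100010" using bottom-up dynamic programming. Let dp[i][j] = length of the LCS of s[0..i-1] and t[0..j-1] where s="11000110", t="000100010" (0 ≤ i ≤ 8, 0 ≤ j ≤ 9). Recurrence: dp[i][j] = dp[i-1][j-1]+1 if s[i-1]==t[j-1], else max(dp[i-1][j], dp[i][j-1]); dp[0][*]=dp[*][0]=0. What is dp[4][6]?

3

   ''  0  0  0  1  0  0  0  1  0
''  0  0  0  0  0  0  0  0  0  0
 1  0  0  0  0  1  1  1  1  1  1
 1  0  0  0  0  1  1  1  1  2  2
 0  0  1  1  1  1  2  2  2  2  3
 0  0  1  2  2  2  2  3  3  3  3
 0  0  1  2  3  3  3  3  4  4  4
 1  0  1  2  3  4  4  4  4  5  5
 1  0  1  2  3  4  4  4  4  5  5
 0  0  1  2  3  4  5  5  5  5  6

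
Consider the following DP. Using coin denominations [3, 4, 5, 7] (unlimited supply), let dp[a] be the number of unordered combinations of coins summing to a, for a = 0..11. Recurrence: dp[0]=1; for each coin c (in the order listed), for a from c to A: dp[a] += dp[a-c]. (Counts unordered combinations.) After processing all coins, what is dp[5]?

after  coin     0     1     2     3     4     5     6     7     8     9    10    11
          3     1     0     0     1     0     0     1     0     0     1     0     0
          4     1     0     0     1     1     0     1     1     1     1     1     1
          5     1     0     0     1     1     1     1     1     2     2     2     2
          7     1     0     0     1     1     1     1     2     2     2     3     3

1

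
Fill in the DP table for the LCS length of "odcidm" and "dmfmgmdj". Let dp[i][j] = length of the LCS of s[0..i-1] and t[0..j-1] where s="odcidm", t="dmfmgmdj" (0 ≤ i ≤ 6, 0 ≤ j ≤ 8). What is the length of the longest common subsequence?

   ''  d  m  f  m  g  m  d  j
''  0  0  0  0  0  0  0  0  0
 o  0  0  0  0  0  0  0  0  0
 d  0  1  1  1  1  1  1  1  1
 c  0  1  1  1  1  1  1  1  1
 i  0  1  1  1  1  1  1  1  1
 d  0  1  1  1  1  1  1  2  2
 m  0  1  2  2  2  2  2  2  2

2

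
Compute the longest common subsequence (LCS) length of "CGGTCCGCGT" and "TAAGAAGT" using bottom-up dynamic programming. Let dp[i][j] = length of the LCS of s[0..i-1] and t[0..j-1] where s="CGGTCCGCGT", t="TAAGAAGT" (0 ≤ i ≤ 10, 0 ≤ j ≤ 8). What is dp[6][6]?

1

   ''  T  A  A  G  A  A  G  T
''  0  0  0  0  0  0  0  0  0
 C  0  0  0  0  0  0  0  0  0
 G  0  0  0  0  1  1  1  1  1
 G  0  0  0  0  1  1  1  2  2
 T  0  1  1  1  1  1  1  2  3
 C  0  1  1  1  1  1  1  2  3
 C  0  1  1  1  1  1  1  2  3
 G  0  1  1  1  2  2  2  2  3
 C  0  1  1  1  2  2  2  2  3
 G  0  1  1  1  2  2  2  3  3
 T  0  1  1  1  2  2  2  3  4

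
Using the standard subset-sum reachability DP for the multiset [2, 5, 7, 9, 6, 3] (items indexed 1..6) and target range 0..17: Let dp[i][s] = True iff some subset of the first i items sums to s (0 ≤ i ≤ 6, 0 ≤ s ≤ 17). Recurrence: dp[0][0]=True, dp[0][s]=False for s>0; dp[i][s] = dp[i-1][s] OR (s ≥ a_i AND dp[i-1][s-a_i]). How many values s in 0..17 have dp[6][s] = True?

i\s   0   1   2   3   4   5   6   7   8   9  10  11  12  13  14  15  16  17
  0   T   F   F   F   F   F   F   F   F   F   F   F   F   F   F   F   F   F
  1   T   F   T   F   F   F   F   F   F   F   F   F   F   F   F   F   F   F
  2   T   F   T   F   F   T   F   T   F   F   F   F   F   F   F   F   F   F
  3   T   F   T   F   F   T   F   T   F   T   F   F   T   F   T   F   F   F
  4   T   F   T   F   F   T   F   T   F   T   F   T   T   F   T   F   T   F
  5   T   F   T   F   F   T   T   T   T   T   F   T   T   T   T   T   T   T
  6   T   F   T   T   F   T   T   T   T   T   T   T   T   T   T   T   T   T

16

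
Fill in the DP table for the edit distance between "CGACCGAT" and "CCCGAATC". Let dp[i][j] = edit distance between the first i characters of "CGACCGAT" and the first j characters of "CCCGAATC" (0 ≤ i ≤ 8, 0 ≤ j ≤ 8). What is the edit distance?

4

   ''  C  C  C  G  A  A  T  C
''  0  1  2  3  4  5  6  7  8
 C  1  0  1  2  3  4  5  6  7
 G  2  1  1  2  2  3  4  5  6
 A  3  2  2  2  3  2  3  4  5
 C  4  3  2  2  3  3  3  4  4
 C  5  4  3  2  3  4  4  4  4
 G  6  5  4  3  2  3  4  5  5
 A  7  6  5  4  3  2  3  4  5
 T  8  7  6  5  4  3  3  3  4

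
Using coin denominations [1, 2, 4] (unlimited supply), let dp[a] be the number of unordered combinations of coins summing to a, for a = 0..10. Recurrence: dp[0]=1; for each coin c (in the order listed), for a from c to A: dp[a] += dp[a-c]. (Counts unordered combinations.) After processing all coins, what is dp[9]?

9

after  coin     0     1     2     3     4     5     6     7     8     9    10
          1     1     1     1     1     1     1     1     1     1     1     1
          2     1     1     2     2     3     3     4     4     5     5     6
          4     1     1     2     2     4     4     6     6     9     9    12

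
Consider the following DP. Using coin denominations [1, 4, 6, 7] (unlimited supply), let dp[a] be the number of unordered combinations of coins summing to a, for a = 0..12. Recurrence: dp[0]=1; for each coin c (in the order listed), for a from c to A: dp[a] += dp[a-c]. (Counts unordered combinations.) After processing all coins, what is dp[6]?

3

after  coin     0     1     2     3     4     5     6     7     8     9    10    11    12
          1     1     1     1     1     1     1     1     1     1     1     1     1     1
          4     1     1     1     1     2     2     2     2     3     3     3     3     4
          6     1     1     1     1     2     2     3     3     4     4     5     5     7
          7     1     1     1     1     2     2     3     4     5     5     6     7     9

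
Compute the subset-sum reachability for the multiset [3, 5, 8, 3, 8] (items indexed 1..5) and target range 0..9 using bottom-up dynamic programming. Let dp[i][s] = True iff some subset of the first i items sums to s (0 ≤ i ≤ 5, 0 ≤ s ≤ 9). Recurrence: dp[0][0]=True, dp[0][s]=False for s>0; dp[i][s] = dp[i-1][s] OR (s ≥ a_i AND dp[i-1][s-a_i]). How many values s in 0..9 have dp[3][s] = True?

4

i\s   0   1   2   3   4   5   6   7   8   9
  0   T   F   F   F   F   F   F   F   F   F
  1   T   F   F   T   F   F   F   F   F   F
  2   T   F   F   T   F   T   F   F   T   F
  3   T   F   F   T   F   T   F   F   T   F
  4   T   F   F   T   F   T   T   F   T   F
  5   T   F   F   T   F   T   T   F   T   F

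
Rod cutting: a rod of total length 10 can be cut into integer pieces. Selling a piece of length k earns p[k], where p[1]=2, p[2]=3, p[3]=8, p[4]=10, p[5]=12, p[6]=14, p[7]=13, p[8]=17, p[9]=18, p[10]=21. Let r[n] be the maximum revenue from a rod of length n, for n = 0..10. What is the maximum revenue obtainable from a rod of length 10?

   n    0    1    2    3    4    5    6    7    8    9   10
r[n]    0    2    4    8   10   12   16   18   20   24   26

26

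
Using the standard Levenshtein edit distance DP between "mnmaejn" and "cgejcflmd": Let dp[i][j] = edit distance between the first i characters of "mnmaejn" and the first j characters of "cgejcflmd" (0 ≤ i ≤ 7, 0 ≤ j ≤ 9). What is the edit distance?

   ''  c  g  e  j  c  f  l  m  d
''  0  1  2  3  4  5  6  7  8  9
 m  1  1  2  3  4  5  6  7  7  8
 n  2  2  2  3  4  5  6  7  8  8
 m  3  3  3  3  4  5  6  7  7  8
 a  4  4  4  4  4  5  6  7  8  8
 e  5  5  5  4  5  5  6  7  8  9
 j  6  6  6  5  4  5  6  7  8  9
 n  7  7  7  6  5  5  6  7  8  9

9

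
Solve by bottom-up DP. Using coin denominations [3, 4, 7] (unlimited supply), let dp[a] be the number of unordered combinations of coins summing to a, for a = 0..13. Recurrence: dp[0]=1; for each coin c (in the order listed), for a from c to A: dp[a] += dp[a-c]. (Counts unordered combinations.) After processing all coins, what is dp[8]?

after  coin     0     1     2     3     4     5     6     7     8     9    10    11    12    13
          3     1     0     0     1     0     0     1     0     0     1     0     0     1     0
          4     1     0     0     1     1     0     1     1     1     1     1     1     2     1
          7     1     0     0     1     1     0     1     2     1     1     2     2     2     2

1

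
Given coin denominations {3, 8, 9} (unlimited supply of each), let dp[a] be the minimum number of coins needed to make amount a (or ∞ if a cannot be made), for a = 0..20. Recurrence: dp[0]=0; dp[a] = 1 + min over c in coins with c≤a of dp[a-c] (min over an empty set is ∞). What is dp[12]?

 a  0  1  2  3  4  5  6  7  8  9 10 11 12 13 14 15 16 17 18 19 20
dp  0  -  -  1  -  -  2  -  1  1  -  2  2  -  3  3  2  2  2  3  3
(- denotes ∞ / unreachable)

2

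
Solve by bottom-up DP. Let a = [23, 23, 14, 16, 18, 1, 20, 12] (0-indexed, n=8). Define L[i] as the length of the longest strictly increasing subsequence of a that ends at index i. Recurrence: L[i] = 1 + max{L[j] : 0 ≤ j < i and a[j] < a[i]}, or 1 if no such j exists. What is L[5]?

1

   i    0    1    2    3    4    5    6    7
a[i]   23   23   14   16   18    1   20   12
L[i]    1    1    1    2    3    1    4    2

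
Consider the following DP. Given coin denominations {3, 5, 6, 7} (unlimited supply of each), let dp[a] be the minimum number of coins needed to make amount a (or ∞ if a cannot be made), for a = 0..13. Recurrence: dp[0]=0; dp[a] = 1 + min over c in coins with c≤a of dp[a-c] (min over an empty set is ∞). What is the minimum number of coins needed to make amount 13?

2

 a  0  1  2  3  4  5  6  7  8  9 10 11 12 13
dp  0  -  -  1  -  1  1  1  2  2  2  2  2  2
(- denotes ∞ / unreachable)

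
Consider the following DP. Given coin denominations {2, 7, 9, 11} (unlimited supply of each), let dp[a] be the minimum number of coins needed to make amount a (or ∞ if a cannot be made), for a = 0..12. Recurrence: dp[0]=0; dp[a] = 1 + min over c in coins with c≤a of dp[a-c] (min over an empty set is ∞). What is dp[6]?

 a  0  1  2  3  4  5  6  7  8  9 10 11 12
dp  0  -  1  -  2  -  3  1  4  1  5  1  6
(- denotes ∞ / unreachable)

3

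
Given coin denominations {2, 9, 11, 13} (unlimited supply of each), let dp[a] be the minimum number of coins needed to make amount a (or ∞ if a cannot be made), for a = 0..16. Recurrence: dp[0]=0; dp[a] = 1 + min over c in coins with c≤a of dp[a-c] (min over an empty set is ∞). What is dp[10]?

 a  0  1  2  3  4  5  6  7  8  9 10 11 12 13 14 15 16
dp  0  -  1  -  2  -  3  -  4  1  5  1  6  1  7  2  8
(- denotes ∞ / unreachable)

5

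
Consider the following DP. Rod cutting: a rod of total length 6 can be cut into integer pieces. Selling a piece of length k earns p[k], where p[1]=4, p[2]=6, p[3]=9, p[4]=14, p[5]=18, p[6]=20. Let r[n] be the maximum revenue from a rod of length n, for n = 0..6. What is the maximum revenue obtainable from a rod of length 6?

   n    0    1    2    3    4    5    6
r[n]    0    4    8   12   16   20   24

24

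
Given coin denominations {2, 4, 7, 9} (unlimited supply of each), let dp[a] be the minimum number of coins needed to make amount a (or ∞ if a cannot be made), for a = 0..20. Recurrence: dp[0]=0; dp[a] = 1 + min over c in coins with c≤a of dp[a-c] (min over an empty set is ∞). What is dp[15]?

3

 a  0  1  2  3  4  5  6  7  8  9 10 11 12 13 14 15 16 17 18 19 20
dp  0  -  1  -  1  -  2  1  2  1  3  2  3  2  2  3  2  3  2  4  3
(- denotes ∞ / unreachable)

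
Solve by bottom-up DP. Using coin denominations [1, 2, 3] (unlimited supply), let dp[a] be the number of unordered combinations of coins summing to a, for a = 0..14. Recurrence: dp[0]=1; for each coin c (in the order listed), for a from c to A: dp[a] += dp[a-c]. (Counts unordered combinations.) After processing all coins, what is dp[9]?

12

after  coin     0     1     2     3     4     5     6     7     8     9    10    11    12    13    14
          1     1     1     1     1     1     1     1     1     1     1     1     1     1     1     1
          2     1     1     2     2     3     3     4     4     5     5     6     6     7     7     8
          3     1     1     2     3     4     5     7     8    10    12    14    16    19    21    24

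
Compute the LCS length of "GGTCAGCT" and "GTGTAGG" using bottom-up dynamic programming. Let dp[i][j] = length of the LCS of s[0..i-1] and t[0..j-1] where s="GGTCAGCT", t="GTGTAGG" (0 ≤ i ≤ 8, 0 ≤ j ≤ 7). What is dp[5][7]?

   ''  G  T  G  T  A  G  G
''  0  0  0  0  0  0  0  0
 G  0  1  1  1  1  1  1  1
 G  0  1  1  2  2  2  2  2
 T  0  1  2  2  3  3  3  3
 C  0  1  2  2  3  3  3  3
 A  0  1  2  2  3  4  4  4
 G  0  1  2  3  3  4  5  5
 C  0  1  2  3  3  4  5  5
 T  0  1  2  3  4  4  5  5

4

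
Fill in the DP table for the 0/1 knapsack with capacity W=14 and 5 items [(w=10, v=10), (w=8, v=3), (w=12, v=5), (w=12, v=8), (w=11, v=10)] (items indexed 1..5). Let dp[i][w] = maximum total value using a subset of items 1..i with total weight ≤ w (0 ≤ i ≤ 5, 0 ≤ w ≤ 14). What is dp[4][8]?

3

i\w   0   1   2   3   4   5   6   7   8   9  10  11  12  13  14
  0   0   0   0   0   0   0   0   0   0   0   0   0   0   0   0
  1   0   0   0   0   0   0   0   0   0   0  10  10  10  10  10
  2   0   0   0   0   0   0   0   0   3   3  10  10  10  10  10
  3   0   0   0   0   0   0   0   0   3   3  10  10  10  10  10
  4   0   0   0   0   0   0   0   0   3   3  10  10  10  10  10
  5   0   0   0   0   0   0   0   0   3   3  10  10  10  10  10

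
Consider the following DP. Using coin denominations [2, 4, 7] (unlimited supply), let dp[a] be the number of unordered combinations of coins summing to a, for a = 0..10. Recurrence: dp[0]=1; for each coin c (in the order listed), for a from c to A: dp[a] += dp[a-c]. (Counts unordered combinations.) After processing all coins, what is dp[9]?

1

after  coin     0     1     2     3     4     5     6     7     8     9    10
          2     1     0     1     0     1     0     1     0     1     0     1
          4     1     0     1     0     2     0     2     0     3     0     3
          7     1     0     1     0     2     0     2     1     3     1     3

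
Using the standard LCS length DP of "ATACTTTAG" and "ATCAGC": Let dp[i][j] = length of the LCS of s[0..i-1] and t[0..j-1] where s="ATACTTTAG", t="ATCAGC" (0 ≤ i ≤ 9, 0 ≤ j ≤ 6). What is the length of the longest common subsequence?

   ''  A  T  C  A  G  C
''  0  0  0  0  0  0  0
 A  0  1  1  1  1  1  1
 T  0  1  2  2  2  2  2
 A  0  1  2  2  3  3  3
 C  0  1  2  3  3  3  4
 T  0  1  2  3  3  3  4
 T  0  1  2  3  3  3  4
 T  0  1  2  3  3  3  4
 A  0  1  2  3  4  4  4
 G  0  1  2  3  4  5  5

5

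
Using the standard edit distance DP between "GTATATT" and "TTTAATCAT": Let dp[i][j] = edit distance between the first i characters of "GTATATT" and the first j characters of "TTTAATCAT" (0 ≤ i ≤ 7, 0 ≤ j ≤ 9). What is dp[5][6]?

4

   ''  T  T  T  A  A  T  C  A  T
''  0  1  2  3  4  5  6  7  8  9
 G  1  1  2  3  4  5  6  7  8  9
 T  2  1  1  2  3  4  5  6  7  8
 A  3  2  2  2  2  3  4  5  6  7
 T  4  3  2  2  3  3  3  4  5  6
 A  5  4  3  3  2  3  4  4  4  5
 T  6  5  4  3  3  3  3  4  5  4
 T  7  6  5  4  4  4  3  4  5  5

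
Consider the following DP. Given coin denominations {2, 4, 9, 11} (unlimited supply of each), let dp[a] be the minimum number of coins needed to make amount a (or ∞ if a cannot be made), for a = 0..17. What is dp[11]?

 a  0  1  2  3  4  5  6  7  8  9 10 11 12 13 14 15 16 17
dp  0  -  1  -  1  -  2  -  2  1  3  1  3  2  4  2  4  3
(- denotes ∞ / unreachable)

1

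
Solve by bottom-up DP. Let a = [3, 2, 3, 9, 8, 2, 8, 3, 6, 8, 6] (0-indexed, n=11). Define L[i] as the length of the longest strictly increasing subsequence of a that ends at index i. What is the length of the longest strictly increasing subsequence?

   i    0    1    2    3    4    5    6    7    8    9   10
a[i]    3    2    3    9    8    2    8    3    6    8    6
L[i]    1    1    2    3    3    1    3    2    3    4    3

4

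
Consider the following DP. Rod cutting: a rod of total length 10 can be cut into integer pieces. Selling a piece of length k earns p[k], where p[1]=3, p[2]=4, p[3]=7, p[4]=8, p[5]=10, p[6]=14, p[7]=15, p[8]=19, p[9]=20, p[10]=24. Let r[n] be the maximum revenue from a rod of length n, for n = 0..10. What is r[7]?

21

   n    0    1    2    3    4    5    6    7    8    9   10
r[n]    0    3    6    9   12   15   18   21   24   27   30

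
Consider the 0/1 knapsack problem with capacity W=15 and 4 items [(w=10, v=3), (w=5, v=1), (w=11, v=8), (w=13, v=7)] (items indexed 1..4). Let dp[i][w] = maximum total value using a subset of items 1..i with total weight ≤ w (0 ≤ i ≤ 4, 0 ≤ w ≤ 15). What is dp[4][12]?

i\w   0   1   2   3   4   5   6   7   8   9  10  11  12  13  14  15
  0   0   0   0   0   0   0   0   0   0   0   0   0   0   0   0   0
  1   0   0   0   0   0   0   0   0   0   0   3   3   3   3   3   3
  2   0   0   0   0   0   1   1   1   1   1   3   3   3   3   3   4
  3   0   0   0   0   0   1   1   1   1   1   3   8   8   8   8   8
  4   0   0   0   0   0   1   1   1   1   1   3   8   8   8   8   8

8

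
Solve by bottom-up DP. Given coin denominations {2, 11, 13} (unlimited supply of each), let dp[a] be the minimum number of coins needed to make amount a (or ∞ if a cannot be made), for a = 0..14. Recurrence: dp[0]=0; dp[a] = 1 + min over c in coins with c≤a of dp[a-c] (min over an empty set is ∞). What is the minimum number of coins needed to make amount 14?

7

 a  0  1  2  3  4  5  6  7  8  9 10 11 12 13 14
dp  0  -  1  -  2  -  3  -  4  -  5  1  6  1  7
(- denotes ∞ / unreachable)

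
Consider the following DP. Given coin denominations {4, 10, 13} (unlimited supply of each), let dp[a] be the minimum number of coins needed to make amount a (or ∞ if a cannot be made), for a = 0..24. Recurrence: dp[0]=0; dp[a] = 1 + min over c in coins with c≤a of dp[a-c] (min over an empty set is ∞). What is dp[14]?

 a  0  1  2  3  4  5  6  7  8  9 10 11 12 13 14 15 16 17 18 19 20 21 22 23 24
dp  0  -  -  -  1  -  -  -  2  -  1  -  3  1  2  -  4  2  3  -  2  3  4  2  3
(- denotes ∞ / unreachable)

2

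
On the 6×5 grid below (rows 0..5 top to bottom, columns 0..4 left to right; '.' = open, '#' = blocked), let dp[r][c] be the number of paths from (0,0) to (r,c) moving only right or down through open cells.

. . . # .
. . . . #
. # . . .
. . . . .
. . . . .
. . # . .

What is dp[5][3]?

16

r\c   0   1   2   3   4
  0   1   1   1   0   0
  1   1   2   3   3   0
  2   1   0   3   6   6
  3   1   1   4  10  16
  4   1   2   6  16  32
  5   1   3   0  16  48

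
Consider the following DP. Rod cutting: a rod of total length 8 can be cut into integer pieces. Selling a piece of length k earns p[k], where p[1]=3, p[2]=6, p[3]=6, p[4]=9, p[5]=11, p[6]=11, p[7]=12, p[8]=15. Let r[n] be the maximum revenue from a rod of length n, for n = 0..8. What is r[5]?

   n    0    1    2    3    4    5    6    7    8
r[n]    0    3    6    9   12   15   18   21   24

15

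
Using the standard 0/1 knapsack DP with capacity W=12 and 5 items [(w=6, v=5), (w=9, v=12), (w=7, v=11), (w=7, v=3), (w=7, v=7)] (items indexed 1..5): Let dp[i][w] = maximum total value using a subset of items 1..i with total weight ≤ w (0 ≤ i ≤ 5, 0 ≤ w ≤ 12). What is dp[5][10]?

12

i\w   0   1   2   3   4   5   6   7   8   9  10  11  12
  0   0   0   0   0   0   0   0   0   0   0   0   0   0
  1   0   0   0   0   0   0   5   5   5   5   5   5   5
  2   0   0   0   0   0   0   5   5   5  12  12  12  12
  3   0   0   0   0   0   0   5  11  11  12  12  12  12
  4   0   0   0   0   0   0   5  11  11  12  12  12  12
  5   0   0   0   0   0   0   5  11  11  12  12  12  12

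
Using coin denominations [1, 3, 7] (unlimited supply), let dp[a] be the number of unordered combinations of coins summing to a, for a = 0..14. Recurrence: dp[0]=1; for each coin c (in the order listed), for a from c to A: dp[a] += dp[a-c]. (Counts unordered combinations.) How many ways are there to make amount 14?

after  coin     0     1     2     3     4     5     6     7     8     9    10    11    12    13    14
          1     1     1     1     1     1     1     1     1     1     1     1     1     1     1     1
          3     1     1     1     2     2     2     3     3     3     4     4     4     5     5     5
          7     1     1     1     2     2     2     3     4     4     5     6     6     7     8     9

9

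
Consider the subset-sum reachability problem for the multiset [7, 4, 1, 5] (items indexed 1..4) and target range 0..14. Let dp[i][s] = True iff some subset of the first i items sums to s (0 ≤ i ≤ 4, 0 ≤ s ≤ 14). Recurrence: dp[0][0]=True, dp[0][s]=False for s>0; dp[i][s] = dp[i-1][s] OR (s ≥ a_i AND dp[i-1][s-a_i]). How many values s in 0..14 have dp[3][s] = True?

i\s   0   1   2   3   4   5   6   7   8   9  10  11  12  13  14
  0   T   F   F   F   F   F   F   F   F   F   F   F   F   F   F
  1   T   F   F   F   F   F   F   T   F   F   F   F   F   F   F
  2   T   F   F   F   T   F   F   T   F   F   F   T   F   F   F
  3   T   T   F   F   T   T   F   T   T   F   F   T   T   F   F
  4   T   T   F   F   T   T   T   T   T   T   T   T   T   T   F

8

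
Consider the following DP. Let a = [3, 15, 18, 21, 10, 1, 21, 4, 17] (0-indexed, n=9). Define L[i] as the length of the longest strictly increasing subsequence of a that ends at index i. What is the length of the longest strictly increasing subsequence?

   i    0    1    2    3    4    5    6    7    8
a[i]    3   15   18   21   10    1   21    4   17
L[i]    1    2    3    4    2    1    4    2    3

4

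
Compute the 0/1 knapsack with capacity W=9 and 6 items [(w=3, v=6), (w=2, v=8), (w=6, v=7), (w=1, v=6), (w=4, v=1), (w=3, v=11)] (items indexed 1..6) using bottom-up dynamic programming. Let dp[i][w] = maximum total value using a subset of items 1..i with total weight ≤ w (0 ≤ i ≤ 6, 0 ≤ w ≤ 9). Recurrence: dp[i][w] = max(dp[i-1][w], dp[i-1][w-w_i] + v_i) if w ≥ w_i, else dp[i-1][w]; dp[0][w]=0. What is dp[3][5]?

i\w   0   1   2   3   4   5   6   7   8   9
  0   0   0   0   0   0   0   0   0   0   0
  1   0   0   0   6   6   6   6   6   6   6
  2   0   0   8   8   8  14  14  14  14  14
  3   0   0   8   8   8  14  14  14  15  15
  4   0   6   8  14  14  14  20  20  20  21
  5   0   6   8  14  14  14  20  20  20  21
  6   0   6   8  14  17  19  25  25  25  31

14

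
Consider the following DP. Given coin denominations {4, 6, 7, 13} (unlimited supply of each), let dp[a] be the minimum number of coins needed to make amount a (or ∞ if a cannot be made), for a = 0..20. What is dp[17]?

 a  0  1  2  3  4  5  6  7  8  9 10 11 12 13 14 15 16 17 18 19 20
dp  0  -  -  -  1  -  1  1  2  -  2  2  2  1  2  3  3  2  3  2  2
(- denotes ∞ / unreachable)

2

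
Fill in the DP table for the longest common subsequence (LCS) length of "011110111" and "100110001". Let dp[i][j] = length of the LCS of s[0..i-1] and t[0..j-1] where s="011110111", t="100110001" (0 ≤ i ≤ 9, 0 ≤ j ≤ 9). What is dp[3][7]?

   ''  1  0  0  1  1  0  0  0  1
''  0  0  0  0  0  0  0  0  0  0
 0  0  0  1  1  1  1  1  1  1  1
 1  0  1  1  1  2  2  2  2  2  2
 1  0  1  1  1  2  3  3  3  3  3
 1  0  1  1  1  2  3  3  3  3  4
 1  0  1  1  1  2  3  3  3  3  4
 0  0  1  2  2  2  3  4  4  4  4
 1  0  1  2  2  3  3  4  4  4  5
 1  0  1  2  2  3  4  4  4  4  5
 1  0  1  2  2  3  4  4  4  4  5

3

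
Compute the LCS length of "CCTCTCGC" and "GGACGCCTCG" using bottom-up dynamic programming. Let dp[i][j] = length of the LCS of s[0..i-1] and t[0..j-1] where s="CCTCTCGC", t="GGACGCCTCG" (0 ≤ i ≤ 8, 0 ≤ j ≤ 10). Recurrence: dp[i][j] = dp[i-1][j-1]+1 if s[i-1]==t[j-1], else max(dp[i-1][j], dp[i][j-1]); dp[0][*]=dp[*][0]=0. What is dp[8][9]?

   ''  G  G  A  C  G  C  C  T  C  G
''  0  0  0  0  0  0  0  0  0  0  0
 C  0  0  0  0  1  1  1  1  1  1  1
 C  0  0  0  0  1  1  2  2  2  2  2
 T  0  0  0  0  1  1  2  2  3  3  3
 C  0  0  0  0  1  1  2  3  3  4  4
 T  0  0  0  0  1  1  2  3  4  4  4
 C  0  0  0  0  1  1  2  3  4  5  5
 G  0  1  1  1  1  2  2  3  4  5  6
 C  0  1  1  1  2  2  3  3  4  5  6

5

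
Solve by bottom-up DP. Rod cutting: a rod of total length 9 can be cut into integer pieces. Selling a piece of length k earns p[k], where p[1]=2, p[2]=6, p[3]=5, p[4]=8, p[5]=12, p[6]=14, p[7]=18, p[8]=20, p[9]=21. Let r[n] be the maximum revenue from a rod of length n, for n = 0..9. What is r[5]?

14

   n    0    1    2    3    4    5    6    7    8    9
r[n]    0    2    6    8   12   14   18   20   24   26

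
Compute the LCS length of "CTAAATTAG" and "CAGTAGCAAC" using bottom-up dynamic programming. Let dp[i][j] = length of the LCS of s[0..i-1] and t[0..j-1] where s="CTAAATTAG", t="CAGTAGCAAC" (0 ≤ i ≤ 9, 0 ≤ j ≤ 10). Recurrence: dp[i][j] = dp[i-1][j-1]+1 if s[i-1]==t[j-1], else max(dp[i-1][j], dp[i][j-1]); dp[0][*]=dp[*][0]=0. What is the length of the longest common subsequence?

   ''  C  A  G  T  A  G  C  A  A  C
''  0  0  0  0  0  0  0  0  0  0  0
 C  0  1  1  1  1  1  1  1  1  1  1
 T  0  1  1  1  2  2  2  2  2  2  2
 A  0  1  2  2  2  3  3  3  3  3  3
 A  0  1  2  2  2  3  3  3  4  4  4
 A  0  1  2  2  2  3  3  3  4  5  5
 T  0  1  2  2  3  3  3  3  4  5  5
 T  0  1  2  2  3  3  3  3  4  5  5
 A  0  1  2  2  3  4  4  4  4  5  5
 G  0  1  2  3  3  4  5  5  5  5  5

5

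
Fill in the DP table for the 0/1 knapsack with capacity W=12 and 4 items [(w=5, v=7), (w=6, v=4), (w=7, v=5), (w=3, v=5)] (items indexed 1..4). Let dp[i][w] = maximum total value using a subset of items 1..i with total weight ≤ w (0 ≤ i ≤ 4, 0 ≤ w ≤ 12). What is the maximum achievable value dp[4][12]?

12

i\w   0   1   2   3   4   5   6   7   8   9  10  11  12
  0   0   0   0   0   0   0   0   0   0   0   0   0   0
  1   0   0   0   0   0   7   7   7   7   7   7   7   7
  2   0   0   0   0   0   7   7   7   7   7   7  11  11
  3   0   0   0   0   0   7   7   7   7   7   7  11  12
  4   0   0   0   5   5   7   7   7  12  12  12  12  12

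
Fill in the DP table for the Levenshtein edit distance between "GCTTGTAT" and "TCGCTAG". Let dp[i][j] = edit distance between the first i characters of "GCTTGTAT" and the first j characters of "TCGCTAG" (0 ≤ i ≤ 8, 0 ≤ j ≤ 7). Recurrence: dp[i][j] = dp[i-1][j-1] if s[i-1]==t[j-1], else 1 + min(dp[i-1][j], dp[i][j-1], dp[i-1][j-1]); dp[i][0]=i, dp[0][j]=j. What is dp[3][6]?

   ''  T  C  G  C  T  A  G
''  0  1  2  3  4  5  6  7
 G  1  1  2  2  3  4  5  6
 C  2  2  1  2  2  3  4  5
 T  3  2  2  2  3  2  3  4
 T  4  3  3  3  3  3  3  4
 G  5  4  4  3  4  4  4  3
 T  6  5  5  4  4  4  5  4
 A  7  6  6  5  5  5  4  5
 T  8  7  7  6  6  5  5  5

3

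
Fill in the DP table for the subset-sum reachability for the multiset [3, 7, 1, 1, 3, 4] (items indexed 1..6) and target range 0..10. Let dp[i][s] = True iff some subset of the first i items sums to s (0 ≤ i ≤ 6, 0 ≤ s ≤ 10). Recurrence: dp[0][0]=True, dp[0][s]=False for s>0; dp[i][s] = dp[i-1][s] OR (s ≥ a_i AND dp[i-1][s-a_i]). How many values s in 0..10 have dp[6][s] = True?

i\s   0   1   2   3   4   5   6   7   8   9  10
  0   T   F   F   F   F   F   F   F   F   F   F
  1   T   F   F   T   F   F   F   F   F   F   F
  2   T   F   F   T   F   F   F   T   F   F   T
  3   T   T   F   T   T   F   F   T   T   F   T
  4   T   T   T   T   T   T   F   T   T   T   T
  5   T   T   T   T   T   T   T   T   T   T   T
  6   T   T   T   T   T   T   T   T   T   T   T

11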